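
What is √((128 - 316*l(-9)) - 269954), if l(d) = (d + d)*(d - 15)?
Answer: I*√406338 ≈ 637.45*I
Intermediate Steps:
l(d) = 2*d*(-15 + d) (l(d) = (2*d)*(-15 + d) = 2*d*(-15 + d))
√((128 - 316*l(-9)) - 269954) = √((128 - 632*(-9)*(-15 - 9)) - 269954) = √((128 - 632*(-9)*(-24)) - 269954) = √((128 - 316*432) - 269954) = √((128 - 136512) - 269954) = √(-136384 - 269954) = √(-406338) = I*√406338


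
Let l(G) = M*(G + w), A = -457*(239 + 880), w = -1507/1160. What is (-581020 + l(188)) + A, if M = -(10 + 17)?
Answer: -1273034951/1160 ≈ -1.0974e+6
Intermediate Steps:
w = -1507/1160 (w = -1507*1/1160 = -1507/1160 ≈ -1.2991)
A = -511383 (A = -457*1119 = -511383)
M = -27 (M = -1*27 = -27)
l(G) = 40689/1160 - 27*G (l(G) = -27*(G - 1507/1160) = -27*(-1507/1160 + G) = 40689/1160 - 27*G)
(-581020 + l(188)) + A = (-581020 + (40689/1160 - 27*188)) - 511383 = (-581020 + (40689/1160 - 5076)) - 511383 = (-581020 - 5847471/1160) - 511383 = -679830671/1160 - 511383 = -1273034951/1160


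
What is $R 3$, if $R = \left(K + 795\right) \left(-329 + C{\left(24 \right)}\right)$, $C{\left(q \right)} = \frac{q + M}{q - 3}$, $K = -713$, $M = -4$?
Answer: $- \frac{564898}{7} \approx -80700.0$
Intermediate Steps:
$C{\left(q \right)} = \frac{-4 + q}{-3 + q}$ ($C{\left(q \right)} = \frac{q - 4}{q - 3} = \frac{-4 + q}{-3 + q}$)
$R = - \frac{564898}{21}$ ($R = \left(-713 + 795\right) \left(-329 + \frac{-4 + 24}{-3 + 24}\right) = 82 \left(-329 + \frac{1}{21} \cdot 20\right) = 82 \left(-329 + \frac{20}{21}\right) = 82 \left(- \frac{6889}{21}\right) = - \frac{564898}{21} \approx -26900.0$)
$R 3 = \left(- \frac{564898}{21}\right) 3 = - \frac{564898}{7}$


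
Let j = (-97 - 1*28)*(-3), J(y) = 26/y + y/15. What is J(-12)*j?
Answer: -2225/2 ≈ -1112.5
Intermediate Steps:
J(y) = 26/y + y/15 (J(y) = 26/y + y*(1/15) = 26/y + y/15)
j = 375 (j = (-97 - 28)*(-3) = -125*(-3) = 375)
J(-12)*j = (26/(-12) + (1/15)*(-12))*375 = (26*(-1/12) - ⅘)*375 = (-13/6 - ⅘)*375 = -89/30*375 = -2225/2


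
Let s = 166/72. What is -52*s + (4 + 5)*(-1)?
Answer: -1160/9 ≈ -128.89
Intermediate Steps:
s = 83/36 (s = 166*(1/72) = 83/36 ≈ 2.3056)
-52*s + (4 + 5)*(-1) = -52*83/36 + (4 + 5)*(-1) = -1079/9 + 9*(-1) = -1079/9 - 9 = -1160/9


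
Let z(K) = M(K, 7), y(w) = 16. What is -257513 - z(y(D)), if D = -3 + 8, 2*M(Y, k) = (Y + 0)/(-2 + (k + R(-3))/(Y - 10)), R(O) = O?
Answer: -257507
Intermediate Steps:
M(Y, k) = Y/(2*(-2 + (-3 + k)/(-10 + Y))) (M(Y, k) = ((Y + 0)/(-2 + (k - 3)/(Y - 10)))/2 = (Y/(-2 + (-3 + k)/(-10 + Y)))/2 = Y/(2*(-2 + (-3 + k)/(-10 + Y))))
D = 5
z(K) = K*(-10 + K)/(2*(24 - 2*K)) (z(K) = K*(-10 + K)/(2*(17 + 7 - 2*K)) = K*(-10 + K)/(2*(24 - 2*K)))
-257513 - z(y(D)) = -257513 - 16*(-10 + 16)/(4*(12 - 1*16)) = -257513 - 16*6/(4*(12 - 16)) = -257513 - 16*6/(4*(-4)) = -257513 - 16*(-1)*6/(4*4) = -257513 - 1*(-6) = -257513 + 6 = -257507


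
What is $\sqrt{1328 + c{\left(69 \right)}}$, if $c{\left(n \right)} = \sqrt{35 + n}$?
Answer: $\sqrt{1328 + 2 \sqrt{26}} \approx 36.581$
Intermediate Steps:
$\sqrt{1328 + c{\left(69 \right)}} = \sqrt{1328 + \sqrt{35 + 69}} = \sqrt{1328 + \sqrt{104}} = \sqrt{1328 + 2 \sqrt{26}}$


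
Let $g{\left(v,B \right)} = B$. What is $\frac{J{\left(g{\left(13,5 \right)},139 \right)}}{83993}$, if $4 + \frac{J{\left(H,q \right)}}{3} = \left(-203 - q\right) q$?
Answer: $- \frac{142626}{83993} \approx -1.6981$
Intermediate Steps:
$J{\left(H,q \right)} = -12 + 3 q \left(-203 - q\right)$ ($J{\left(H,q \right)} = -12 + 3 \left(-203 - q\right) q = -12 + 3 q \left(-203 - q\right)$)
$\frac{J{\left(g{\left(13,5 \right)},139 \right)}}{83993} = \frac{-12 - 84651 - 3 \cdot 139^{2}}{83993} = \left(-12 - 84651 - 57963\right) \frac{1}{83993} = \left(-142626\right) \frac{1}{83993} = - \frac{142626}{83993}$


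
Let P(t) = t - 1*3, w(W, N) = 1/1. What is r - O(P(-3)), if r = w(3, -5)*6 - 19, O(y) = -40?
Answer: 27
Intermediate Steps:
w(W, N) = 1
P(t) = -3 + t (P(t) = t - 3 = -3 + t)
r = -13 (r = 1*6 - 19 = 6 - 19 = -13)
r - O(P(-3)) = -13 - 1*(-40) = -13 + 40 = 27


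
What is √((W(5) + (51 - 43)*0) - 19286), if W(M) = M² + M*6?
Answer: I*√19231 ≈ 138.68*I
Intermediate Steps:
W(M) = M² + 6*M
√((W(5) + (51 - 43)*0) - 19286) = √((5*(6 + 5) + (51 - 43)*0) - 19286) = √((5*11 + 8*0) - 19286) = √((55 + 0) - 19286) = √(55 - 19286) = √(-19231) = I*√19231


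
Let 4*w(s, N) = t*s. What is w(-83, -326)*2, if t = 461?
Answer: -38263/2 ≈ -19132.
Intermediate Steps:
w(s, N) = 461*s/4 (w(s, N) = (461*s)/4 = 461*s/4)
w(-83, -326)*2 = ((461/4)*(-83))*2 = -38263/4*2 = -38263/2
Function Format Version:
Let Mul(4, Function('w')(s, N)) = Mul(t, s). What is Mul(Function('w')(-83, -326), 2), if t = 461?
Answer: Rational(-38263, 2) ≈ -19132.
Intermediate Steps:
Function('w')(s, N) = Mul(Rational(461, 4), s) (Function('w')(s, N) = Mul(Rational(1, 4), Mul(461, s)) = Mul(Rational(461, 4), s))
Mul(Function('w')(-83, -326), 2) = Mul(Mul(Rational(461, 4), -83), 2) = Mul(Rational(-38263, 4), 2) = Rational(-38263, 2)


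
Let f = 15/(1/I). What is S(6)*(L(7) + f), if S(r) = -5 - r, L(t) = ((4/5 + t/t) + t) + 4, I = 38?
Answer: -32054/5 ≈ -6410.8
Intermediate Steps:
f = 570 (f = 15/(1/38) = 15*38 = 570)
L(t) = 29/5 + t (L(t) = ((4*(⅕) + 1) + t) + 4 = ((⅘ + 1) + t) + 4 = (9/5 + t) + 4 = 29/5 + t)
S(6)*(L(7) + f) = (-5 - 1*6)*((29/5 + 7) + 570) = (-5 - 6)*(64/5 + 570) = -11*2914/5 = -32054/5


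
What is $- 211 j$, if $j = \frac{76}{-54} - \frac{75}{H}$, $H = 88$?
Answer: $\frac{1132859}{2376} \approx 476.79$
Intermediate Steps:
$j = - \frac{5369}{2376}$ ($j = \frac{76}{-54} - \frac{75}{88} = 76 \left(- \frac{1}{54}\right) - \frac{75}{88} = - \frac{38}{27} - \frac{75}{88} = - \frac{5369}{2376} \approx -2.2597$)
$- 211 j = \left(-211\right) \left(- \frac{5369}{2376}\right) = \frac{1132859}{2376}$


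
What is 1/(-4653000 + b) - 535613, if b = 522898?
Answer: -2212136322527/4130102 ≈ -5.3561e+5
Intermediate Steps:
1/(-4653000 + b) - 535613 = 1/(-4653000 + 522898) - 535613 = 1/(-4130102) - 535613 = -1/4130102 - 535613 = -2212136322527/4130102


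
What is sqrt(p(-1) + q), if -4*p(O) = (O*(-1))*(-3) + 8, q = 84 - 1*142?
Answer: I*sqrt(237)/2 ≈ 7.6974*I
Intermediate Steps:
q = -58 (q = 84 - 142 = -58)
p(O) = -2 - 3*O/4 (p(O) = -((O*(-1))*(-3) + 8)/4 = -(-O*(-3) + 8)/4 = -(3*O + 8)/4 = -(8 + 3*O)/4 = -2 - 3*O/4)
sqrt(p(-1) + q) = sqrt((-2 - 3/4*(-1)) - 58) = sqrt((-2 + 3/4) - 58) = sqrt(-5/4 - 58) = sqrt(-237/4) = I*sqrt(237)/2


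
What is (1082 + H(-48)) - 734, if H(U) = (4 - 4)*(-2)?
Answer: 348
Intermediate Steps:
H(U) = 0 (H(U) = 0*(-2) = 0)
(1082 + H(-48)) - 734 = (1082 + 0) - 734 = 1082 - 734 = 348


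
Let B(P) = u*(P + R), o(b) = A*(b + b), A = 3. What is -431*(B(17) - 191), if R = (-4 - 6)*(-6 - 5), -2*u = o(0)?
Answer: 82321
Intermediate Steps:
o(b) = 6*b (o(b) = 3*(b + b) = 3*(2*b) = 6*b)
u = 0 (u = -3*0 = -½*0 = 0)
R = 110 (R = -10*(-11) = 110)
B(P) = 0 (B(P) = 0*(P + 110) = 0*(110 + P) = 0)
-431*(B(17) - 191) = -431*(0 - 191) = -431*(-191) = 82321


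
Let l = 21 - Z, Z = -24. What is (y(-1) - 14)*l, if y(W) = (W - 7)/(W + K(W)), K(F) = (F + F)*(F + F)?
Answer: -750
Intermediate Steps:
K(F) = 4*F² (K(F) = (2*F)*(2*F) = 4*F²)
l = 45 (l = 21 - 1*(-24) = 21 + 24 = 45)
y(W) = (-7 + W)/(W + 4*W²) (y(W) = (W - 7)/(W + 4*W²) = (-7 + W)/(W + 4*W²))
(y(-1) - 14)*l = ((-7 - 1)/((-1)*(1 + 4*(-1))) - 14)*45 = (-1*(-8)/(1 - 4) - 14)*45 = (-1*(-8)/(-3) - 14)*45 = (-1*(-⅓)*(-8) - 14)*45 = (-8/3 - 14)*45 = -50/3*45 = -750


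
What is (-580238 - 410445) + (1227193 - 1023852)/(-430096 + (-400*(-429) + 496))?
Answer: -255596417341/258000 ≈ -9.9068e+5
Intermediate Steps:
(-580238 - 410445) + (1227193 - 1023852)/(-430096 + (-400*(-429) + 496)) = -990683 + 203341/(-430096 + (171600 + 496)) = -990683 + 203341/(-430096 + 172096) = -990683 + 203341/(-258000) = -990683 + 203341*(-1/258000) = -990683 - 203341/258000 = -255596417341/258000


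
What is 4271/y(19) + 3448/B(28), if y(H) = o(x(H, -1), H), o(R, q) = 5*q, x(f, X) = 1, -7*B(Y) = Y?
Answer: -77619/95 ≈ -817.04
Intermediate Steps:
B(Y) = -Y/7
y(H) = 5*H
4271/y(19) + 3448/B(28) = 4271/((5*19)) + 3448/((-⅐*28)) = 4271/95 + 3448/(-4) = 4271*(1/95) + 3448*(-¼) = 4271/95 - 862 = -77619/95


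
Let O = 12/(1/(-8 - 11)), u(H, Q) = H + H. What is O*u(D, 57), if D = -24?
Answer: 10944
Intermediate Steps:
u(H, Q) = 2*H
O = -228 (O = 12/(1/(-19)) = 12/(-1/19) = 12*(-19) = -228)
O*u(D, 57) = -456*(-24) = -228*(-48) = 10944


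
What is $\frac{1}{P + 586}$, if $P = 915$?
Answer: $\frac{1}{1501} \approx 0.00066622$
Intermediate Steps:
$\frac{1}{P + 586} = \frac{1}{915 + 586} = \frac{1}{1501}$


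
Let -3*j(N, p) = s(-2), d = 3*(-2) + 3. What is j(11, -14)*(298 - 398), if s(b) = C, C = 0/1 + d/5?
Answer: -20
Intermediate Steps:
d = -3 (d = -6 + 3 = -3)
C = -⅗ (C = 0/1 - 3/5 = 0*1 - 3*⅕ = 0 - ⅗ = -⅗ ≈ -0.60000)
s(b) = -⅗
j(N, p) = ⅕ (j(N, p) = -⅓*(-⅗) = ⅕)
j(11, -14)*(298 - 398) = (298 - 398)/5 = (⅕)*(-100) = -20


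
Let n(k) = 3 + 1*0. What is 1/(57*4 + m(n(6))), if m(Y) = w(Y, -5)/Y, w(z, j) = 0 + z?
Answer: 1/229 ≈ 0.0043668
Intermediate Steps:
n(k) = 3 (n(k) = 3 + 0 = 3)
w(z, j) = z
m(Y) = 1 (m(Y) = Y/Y = 1)
1/(57*4 + m(n(6))) = 1/(57*4 + 1) = 1/(228 + 1) = 1/229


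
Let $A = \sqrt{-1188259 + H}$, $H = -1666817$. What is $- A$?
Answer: $- 2 i \sqrt{713769} \approx - 1689.7 i$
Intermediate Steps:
$A = 2 i \sqrt{713769}$ ($A = \sqrt{-1188259 - 1666817} = \sqrt{-2855076} = 2 i \sqrt{713769} \approx 1689.7 i$)
$- A = - 2 i \sqrt{713769}$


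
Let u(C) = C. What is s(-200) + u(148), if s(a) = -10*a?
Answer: 2148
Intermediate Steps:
s(-200) + u(148) = -10*(-200) + 148 = 2000 + 148 = 2148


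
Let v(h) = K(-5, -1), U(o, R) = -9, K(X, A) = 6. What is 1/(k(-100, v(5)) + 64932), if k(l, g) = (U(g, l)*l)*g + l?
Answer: 1/70232 ≈ 1.4239e-5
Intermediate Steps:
v(h) = 6
k(l, g) = l - 9*g*l (k(l, g) = (-9*l)*g + l = -9*g*l + l = l - 9*g*l)
1/(k(-100, v(5)) + 64932) = 1/(-100*(1 - 9*6) + 64932) = 1/(-100*(1 - 54) + 64932) = 1/(-100*(-53) + 64932) = 1/(5300 + 64932) = 1/70232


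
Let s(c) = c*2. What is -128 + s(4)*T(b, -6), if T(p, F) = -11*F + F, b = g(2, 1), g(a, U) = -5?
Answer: 352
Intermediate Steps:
b = -5
s(c) = 2*c
T(p, F) = -10*F
-128 + s(4)*T(b, -6) = -128 + (2*4)*(-10*(-6)) = -128 + 8*60 = -128 + 480 = 352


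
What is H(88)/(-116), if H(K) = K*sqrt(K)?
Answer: -44*sqrt(22)/29 ≈ -7.1165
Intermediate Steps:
H(K) = K**(3/2)
H(88)/(-116) = 88**(3/2)/(-116) = (176*sqrt(22))*(-1/116) = -44*sqrt(22)/29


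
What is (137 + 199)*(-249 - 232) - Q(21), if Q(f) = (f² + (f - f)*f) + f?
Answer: -162078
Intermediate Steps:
Q(f) = f + f² (Q(f) = (f² + 0*f) + f = (f² + 0) + f = f² + f = f + f²)
(137 + 199)*(-249 - 232) - Q(21) = (137 + 199)*(-249 - 232) - 21*(1 + 21) = 336*(-481) - 21*22 = -161616 - 1*462 = -161616 - 462 = -162078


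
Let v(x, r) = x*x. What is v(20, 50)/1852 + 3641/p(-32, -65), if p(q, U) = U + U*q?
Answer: 1887283/932945 ≈ 2.0229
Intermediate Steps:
v(x, r) = x**2
v(20, 50)/1852 + 3641/p(-32, -65) = 20**2/1852 + 3641/((-65*(1 - 32))) = 400*(1/1852) + 3641/((-65*(-31))) = 100/463 + 3641/2015 = 1887283/932945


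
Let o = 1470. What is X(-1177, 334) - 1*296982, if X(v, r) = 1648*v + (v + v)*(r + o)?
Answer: -6483294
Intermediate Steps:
X(v, r) = 1648*v + 2*v*(1470 + r) (X(v, r) = 1648*v + (v + v)*(r + 1470) = 1648*v + (2*v)*(1470 + r) = 1648*v + 2*v*(1470 + r))
X(-1177, 334) - 1*296982 = 2*(-1177)*(2294 + 334) - 1*296982 = 2*(-1177)*2628 - 296982 = -6186312 - 296982 = -6483294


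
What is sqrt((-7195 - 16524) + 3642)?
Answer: I*sqrt(20077) ≈ 141.69*I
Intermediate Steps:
sqrt((-7195 - 16524) + 3642) = sqrt(-23719 + 3642) = sqrt(-20077) = I*sqrt(20077)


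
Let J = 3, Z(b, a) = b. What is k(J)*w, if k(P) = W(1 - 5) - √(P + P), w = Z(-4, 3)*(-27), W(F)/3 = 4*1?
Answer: 1296 - 108*√6 ≈ 1031.5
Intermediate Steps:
W(F) = 12 (W(F) = 3*(4*1) = 3*4 = 12)
w = 108 (w = -4*(-27) = 108)
k(P) = 12 - √2*√P (k(P) = 12 - √(P + P) = 12 - √(2*P) = 12 - √2*√P)
k(J)*w = (12 - √2*√3)*108 = (12 - √6)*108 = 1296 - 108*√6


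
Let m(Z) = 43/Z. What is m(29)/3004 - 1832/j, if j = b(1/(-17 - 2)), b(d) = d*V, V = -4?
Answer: -758083389/87116 ≈ -8702.0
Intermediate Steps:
b(d) = -4*d (b(d) = d*(-4) = -4*d)
j = 4/19 (j = -4/(-17 - 2) = -4/(-19) = -4*(-1/19) = 4/19 ≈ 0.21053)
m(29)/3004 - 1832/j = (43/29)/3004 - 1832/4/19 = (43*(1/29))*(1/3004) - 1832*19/4 = (43/29)*(1/3004) - 8702 = 43/87116 - 8702 = -758083389/87116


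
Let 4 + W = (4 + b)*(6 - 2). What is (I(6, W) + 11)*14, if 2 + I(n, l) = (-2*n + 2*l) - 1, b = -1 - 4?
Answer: -280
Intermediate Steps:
b = -5
W = -8 (W = -4 + (4 - 5)*(6 - 2) = -4 - 1*4 = -4 - 4 = -8)
I(n, l) = -3 - 2*n + 2*l (I(n, l) = -2 + ((-2*n + 2*l) - 1) = -2 + (-1 - 2*n + 2*l) = -3 - 2*n + 2*l)
(I(6, W) + 11)*14 = ((-3 - 2*6 + 2*(-8)) + 11)*14 = ((-3 - 12 - 16) + 11)*14 = (-31 + 11)*14 = -20*14 = -280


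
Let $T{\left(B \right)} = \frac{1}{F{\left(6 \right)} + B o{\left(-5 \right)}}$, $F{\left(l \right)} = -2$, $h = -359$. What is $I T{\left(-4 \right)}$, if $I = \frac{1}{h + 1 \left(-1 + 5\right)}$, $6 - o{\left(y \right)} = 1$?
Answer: $\frac{1}{7810} \approx 0.00012804$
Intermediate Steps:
$o{\left(y \right)} = 5$ ($o{\left(y \right)} = 6 - 1 = 5$)
$T{\left(B \right)} = \frac{1}{-2 + 5 B}$ ($T{\left(B \right)} = \frac{1}{-2 + B 5} = \frac{1}{-2 + 5 B}$)
$I = - \frac{1}{355}$ ($I = \frac{1}{-359 + 1 \left(-1 + 5\right)} = \frac{1}{-359 + 1 \cdot 4} = \frac{1}{-359 + 4} = \frac{1}{-355} = - \frac{1}{355} \approx -0.0028169$)
$I T{\left(-4 \right)} = - \frac{1}{355 \left(-2 + 5 \left(-4\right)\right)} = - \frac{1}{355 \left(-2 - 20\right)} = - \frac{1}{355 \left(-22\right)} = \left(- \frac{1}{355}\right) \left(- \frac{1}{22}\right) = \frac{1}{7810}$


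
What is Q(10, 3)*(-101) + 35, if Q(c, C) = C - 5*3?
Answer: 1247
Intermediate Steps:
Q(c, C) = -15 + C (Q(c, C) = C - 15 = -15 + C)
Q(10, 3)*(-101) + 35 = (-15 + 3)*(-101) + 35 = -12*(-101) + 35 = 1212 + 35 = 1247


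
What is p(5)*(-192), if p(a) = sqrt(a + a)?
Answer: -192*sqrt(10) ≈ -607.16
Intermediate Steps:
p(a) = sqrt(2)*sqrt(a) (p(a) = sqrt(2*a) = sqrt(2)*sqrt(a))
p(5)*(-192) = (sqrt(2)*sqrt(5))*(-192) = sqrt(10)*(-192) = -192*sqrt(10)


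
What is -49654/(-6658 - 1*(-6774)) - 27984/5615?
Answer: -141026677/325670 ≈ -433.04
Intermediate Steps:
-49654/(-6658 - 1*(-6774)) - 27984/5615 = -49654/(-6658 + 6774) - 27984*1/5615 = -49654/116 - 27984/5615 = -49654*1/116 - 27984/5615 = -24827/58 - 27984/5615 = -141026677/325670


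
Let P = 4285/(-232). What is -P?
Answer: 4285/232 ≈ 18.470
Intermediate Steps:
P = -4285/232 (P = 4285*(-1/232) = -4285/232 ≈ -18.470)
-P = -1*(-4285/232) = 4285/232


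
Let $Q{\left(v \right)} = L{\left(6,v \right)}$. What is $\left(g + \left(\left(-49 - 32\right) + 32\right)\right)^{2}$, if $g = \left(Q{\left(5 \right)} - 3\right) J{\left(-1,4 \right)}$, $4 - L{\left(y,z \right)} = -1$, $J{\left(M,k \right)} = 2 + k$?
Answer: $1369$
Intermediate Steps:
$L{\left(y,z \right)} = 5$ ($L{\left(y,z \right)} = 4 - -1 = 4 + 1 = 5$)
$Q{\left(v \right)} = 5$
$g = 12$ ($g = \left(5 - 3\right) \left(2 + 4\right) = 2 \cdot 6 = 12$)
$\left(g + \left(\left(-49 - 32\right) + 32\right)\right)^{2} = \left(12 + \left(\left(-49 - 32\right) + 32\right)\right)^{2} = \left(12 + \left(-81 + 32\right)\right)^{2} = \left(12 - 49\right)^{2} = \left(-37\right)^{2} = 1369$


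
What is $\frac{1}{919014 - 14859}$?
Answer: $\frac{1}{904155} \approx 1.106 \cdot 10^{-6}$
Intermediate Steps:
$\frac{1}{919014 - 14859} = \frac{1}{904155}$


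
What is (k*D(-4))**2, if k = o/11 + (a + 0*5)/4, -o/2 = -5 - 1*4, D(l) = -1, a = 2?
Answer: 2209/484 ≈ 4.5640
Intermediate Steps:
o = 18 (o = -2*(-5 - 1*4) = -2*(-5 - 4) = -2*(-9) = 18)
k = 47/22 (k = 18/11 + (2 + 0*5)/4 = 18*(1/11) + (2 + 0)*(1/4) = 18/11 + 2*(1/4) = 18/11 + 1/2 = 47/22 ≈ 2.1364)
(k*D(-4))**2 = ((47/22)*(-1))**2 = (-47/22)**2 = 2209/484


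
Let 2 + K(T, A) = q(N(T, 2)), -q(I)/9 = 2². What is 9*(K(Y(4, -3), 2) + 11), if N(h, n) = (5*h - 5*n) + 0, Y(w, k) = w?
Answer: -243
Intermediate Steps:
N(h, n) = -5*n + 5*h (N(h, n) = (-5*n + 5*h) + 0 = -5*n + 5*h)
q(I) = -36 (q(I) = -9*2² = -9*4 = -36)
K(T, A) = -38 (K(T, A) = -2 - 36 = -38)
9*(K(Y(4, -3), 2) + 11) = 9*(-38 + 11) = 9*(-27) = -243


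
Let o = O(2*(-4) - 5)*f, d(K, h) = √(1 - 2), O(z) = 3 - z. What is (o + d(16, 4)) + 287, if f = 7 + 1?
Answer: 415 + I ≈ 415.0 + 1.0*I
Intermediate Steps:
f = 8
d(K, h) = I (d(K, h) = √(-1) = I)
o = 128 (o = (3 - (2*(-4) - 5))*8 = (3 - (-8 - 5))*8 = (3 - 1*(-13))*8 = (3 + 13)*8 = 16*8 = 128)
(o + d(16, 4)) + 287 = (128 + I) + 287 = 415 + I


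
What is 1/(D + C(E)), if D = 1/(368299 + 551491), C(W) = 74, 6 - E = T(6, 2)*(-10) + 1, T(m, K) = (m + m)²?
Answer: 919790/68064461 ≈ 0.013514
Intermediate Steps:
T(m, K) = 4*m² (T(m, K) = (2*m)² = 4*m²)
E = 1445 (E = 6 - ((4*6²)*(-10) + 1) = 6 - ((4*36)*(-10) + 1) = 6 - (144*(-10) + 1) = 6 - (-1440 + 1) = 6 - 1*(-1439) = 6 + 1439 = 1445)
D = 1/919790 ≈ 1.0872e-6
1/(D + C(E)) = 1/(1/919790 + 74) = 1/(68064461/919790) = 919790/68064461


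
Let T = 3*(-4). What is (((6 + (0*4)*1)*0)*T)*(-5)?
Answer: 0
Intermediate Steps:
T = -12
(((6 + (0*4)*1)*0)*T)*(-5) = (((6 + (0*4)*1)*0)*(-12))*(-5) = (((6 + 0*1)*0)*(-12))*(-5) = (((6 + 0)*0)*(-12))*(-5) = ((6*0)*(-12))*(-5) = (0*(-12))*(-5) = 0*(-5) = 0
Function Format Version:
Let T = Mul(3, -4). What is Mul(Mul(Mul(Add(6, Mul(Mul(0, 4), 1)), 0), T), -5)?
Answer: 0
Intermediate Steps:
T = -12
Mul(Mul(Mul(Add(6, Mul(Mul(0, 4), 1)), 0), T), -5) = Mul(Mul(Mul(Add(6, Mul(Mul(0, 4), 1)), 0), -12), -5) = Mul(Mul(Mul(Add(6, Mul(0, 1)), 0), -12), -5) = Mul(Mul(Mul(Add(6, 0), 0), -12), -5) = Mul(Mul(Mul(6, 0), -12), -5) = Mul(Mul(0, -12), -5) = Mul(0, -5) = 0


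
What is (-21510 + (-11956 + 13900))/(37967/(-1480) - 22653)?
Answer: 28957680/33564407 ≈ 0.86275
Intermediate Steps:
(-21510 + (-11956 + 13900))/(37967/(-1480) - 22653) = (-21510 + 1944)/(37967*(-1/1480) - 22653) = -19566/(-37967/1480 - 22653) = -19566/(-33564407/1480) = -19566*(-1480/33564407) = 28957680/33564407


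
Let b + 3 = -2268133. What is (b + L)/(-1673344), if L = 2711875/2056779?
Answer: 4665051782069/3441698798976 ≈ 1.3554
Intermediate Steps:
b = -2268136 (b = -3 - 2268133 = -2268136)
L = 2711875/2056779 (L = 2711875*(1/2056779) = 2711875/2056779 ≈ 1.3185)
(b + L)/(-1673344) = (-2268136 + 2711875/2056779)/(-1673344) = -4665051782069/2056779*(-1/1673344) = 4665051782069/3441698798976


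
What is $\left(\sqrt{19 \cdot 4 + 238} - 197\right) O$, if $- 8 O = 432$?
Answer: $10638 - 54 \sqrt{314} \approx 9681.1$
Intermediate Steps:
$O = -54$ ($O = \left(- \frac{1}{8}\right) 432 = -54$)
$\left(\sqrt{19 \cdot 4 + 238} - 197\right) O = \left(\sqrt{19 \cdot 4 + 238} - 197\right) \left(-54\right) = \left(\sqrt{76 + 238} - 197\right) \left(-54\right) = \left(\sqrt{314} - 197\right) \left(-54\right) = \left(-197 + \sqrt{314}\right) \left(-54\right) = 10638 - 54 \sqrt{314}$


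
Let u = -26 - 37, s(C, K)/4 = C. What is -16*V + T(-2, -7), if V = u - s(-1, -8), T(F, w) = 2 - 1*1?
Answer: 945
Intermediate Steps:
T(F, w) = 1 (T(F, w) = 2 - 1 = 1)
s(C, K) = 4*C
u = -63
V = -59 (V = -63 - 4*(-1) = -63 - 1*(-4) = -63 + 4 = -59)
-16*V + T(-2, -7) = -16*(-59) + 1 = 944 + 1 = 945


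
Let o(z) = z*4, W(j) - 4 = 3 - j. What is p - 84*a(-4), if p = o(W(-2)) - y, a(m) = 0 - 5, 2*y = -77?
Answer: 989/2 ≈ 494.50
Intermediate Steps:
W(j) = 7 - j (W(j) = 4 + (3 - j) = 7 - j)
y = -77/2 (y = (½)*(-77) = -77/2 ≈ -38.500)
a(m) = -5
o(z) = 4*z
p = 149/2 (p = 4*(7 - 1*(-2)) - 1*(-77/2) = 4*(7 + 2) + 77/2 = 4*9 + 77/2 = 36 + 77/2 = 149/2 ≈ 74.500)
p - 84*a(-4) = 149/2 - 84*(-5) = 149/2 + 420 = 989/2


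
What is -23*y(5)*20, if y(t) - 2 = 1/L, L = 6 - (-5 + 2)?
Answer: -8740/9 ≈ -971.11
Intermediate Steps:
L = 9 (L = 6 - 1*(-3) = 6 + 3 = 9)
y(t) = 19/9 (y(t) = 2 + 1/9 = 19/9)
-23*y(5)*20 = -23*19/9*20 = -437/9*20 = -8740/9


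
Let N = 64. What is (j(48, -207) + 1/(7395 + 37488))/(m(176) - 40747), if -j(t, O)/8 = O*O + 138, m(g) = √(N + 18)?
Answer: 628933374552749/74520049517541 + 15435084167*√82/74520049517541 ≈ 8.4417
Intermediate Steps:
m(g) = √82 (m(g) = √(64 + 18) = √82)
j(t, O) = -1104 - 8*O² (j(t, O) = -8*(O*O + 138) = -8*(O² + 138) = -8*(138 + O²) = -1104 - 8*O²)
(j(48, -207) + 1/(7395 + 37488))/(m(176) - 40747) = ((-1104 - 8*(-207)²) + 1/(7395 + 37488))/(√82 - 40747) = ((-1104 - 8*42849) + 1/44883)/(-40747 + √82) = ((-1104 - 342792) + 1/44883)/(-40747 + √82) = (-343896 + 1/44883)/(-40747 + √82) = -15435084167/(44883*(-40747 + √82))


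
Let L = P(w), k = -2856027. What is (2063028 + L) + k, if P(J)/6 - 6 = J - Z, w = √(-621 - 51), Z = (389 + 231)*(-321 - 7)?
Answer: 427197 + 24*I*√42 ≈ 4.272e+5 + 155.54*I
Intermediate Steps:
Z = -203360 (Z = 620*(-328) = -203360)
w = 4*I*√42 (w = √(-672) = 4*I*√42 ≈ 25.923*I)
P(J) = 1220196 + 6*J (P(J) = 36 + 6*(J - 1*(-203360)) = 36 + 6*(J + 203360) = 36 + 6*(203360 + J) = 36 + (1220160 + 6*J) = 1220196 + 6*J)
L = 1220196 + 24*I*√42 (L = 1220196 + 6*(4*I*√42) = 1220196 + 24*I*√42 ≈ 1.2202e+6 + 155.54*I)
(2063028 + L) + k = (2063028 + (1220196 + 24*I*√42)) - 2856027 = (3283224 + 24*I*√42) - 2856027 = 427197 + 24*I*√42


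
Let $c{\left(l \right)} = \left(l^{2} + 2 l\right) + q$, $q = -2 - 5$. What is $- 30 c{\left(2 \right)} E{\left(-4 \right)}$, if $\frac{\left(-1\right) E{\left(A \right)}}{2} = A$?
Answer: $-240$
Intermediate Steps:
$E{\left(A \right)} = - 2 A$
$q = -7$ ($q = -2 - 5 = -7$)
$c{\left(l \right)} = -7 + l^{2} + 2 l$ ($c{\left(l \right)} = \left(l^{2} + 2 l\right) - 7 = -7 + l^{2} + 2 l$)
$- 30 c{\left(2 \right)} E{\left(-4 \right)} = - 30 \left(-7 + 2^{2} + 2 \cdot 2\right) \left(\left(-2\right) \left(-4\right)\right) = - 30 \left(-7 + 4 + 4\right) 8 = \left(-30\right) 1 \cdot 8 = \left(-30\right) 8 = -240$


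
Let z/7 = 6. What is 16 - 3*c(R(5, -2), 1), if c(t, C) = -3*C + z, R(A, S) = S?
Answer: -101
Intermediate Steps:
z = 42 (z = 7*6 = 42)
c(t, C) = 42 - 3*C (c(t, C) = -3*C + 42 = 42 - 3*C)
16 - 3*c(R(5, -2), 1) = 16 - 3*(42 - 3*1) = 16 - 3*(42 - 3) = 16 - 3*39 = 16 - 117 = -101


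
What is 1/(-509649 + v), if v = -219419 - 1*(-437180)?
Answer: -1/291888 ≈ -3.4260e-6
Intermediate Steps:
v = 217761 (v = -219419 + 437180 = 217761)
1/(-509649 + v) = 1/(-509649 + 217761) = 1/(-291888) = -1/291888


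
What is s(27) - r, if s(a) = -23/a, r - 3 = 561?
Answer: -15251/27 ≈ -564.85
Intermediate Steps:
r = 564 (r = 3 + 561 = 564)
s(27) - r = -23/27 - 1*564 = -23*1/27 - 564 = -23/27 - 564 = -15251/27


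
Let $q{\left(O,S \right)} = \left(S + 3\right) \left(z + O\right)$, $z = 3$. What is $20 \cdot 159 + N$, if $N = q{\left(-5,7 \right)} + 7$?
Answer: $3167$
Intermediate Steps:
$q{\left(O,S \right)} = \left(3 + O\right) \left(3 + S\right)$ ($q{\left(O,S \right)} = \left(S + 3\right) \left(3 + O\right) = \left(3 + S\right) \left(3 + O\right) = \left(3 + O\right) \left(3 + S\right)$)
$N = -13$ ($N = \left(9 + 3 \left(-5\right) + 3 \cdot 7 - 35\right) + 7 = \left(9 - 15 + 21 - 35\right) + 7 = -20 + 7 = -13$)
$20 \cdot 159 + N = 20 \cdot 159 - 13 = 3180 - 13 = 3167$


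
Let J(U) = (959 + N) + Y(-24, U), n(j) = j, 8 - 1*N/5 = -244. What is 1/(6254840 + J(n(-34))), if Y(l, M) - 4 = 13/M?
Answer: 34/212740129 ≈ 1.5982e-7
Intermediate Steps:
N = 1260 (N = 40 - 5*(-244) = 40 + 1220 = 1260)
Y(l, M) = 4 + 13/M
J(U) = 2223 + 13/U (J(U) = (959 + 1260) + (4 + 13/U) = 2219 + (4 + 13/U) = 2223 + 13/U)
1/(6254840 + J(n(-34))) = 1/(6254840 + (2223 + 13/(-34))) = 1/(6254840 + (2223 + 13*(-1/34))) = 1/(6254840 + (2223 - 13/34)) = 1/(6254840 + 75569/34) = 1/(212740129/34) = 34/212740129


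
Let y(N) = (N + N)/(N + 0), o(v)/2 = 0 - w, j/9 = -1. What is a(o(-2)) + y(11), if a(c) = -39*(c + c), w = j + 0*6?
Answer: -1402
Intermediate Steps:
j = -9 (j = 9*(-1) = -9)
w = -9 (w = -9 + 0*6 = -9 + 0 = -9)
o(v) = 18 (o(v) = 2*(0 - 1*(-9)) = 2*(0 + 9) = 2*9 = 18)
y(N) = 2 (y(N) = (2*N)/N = 2)
a(c) = -78*c
a(o(-2)) + y(11) = -78*18 + 2 = -1404 + 2 = -1402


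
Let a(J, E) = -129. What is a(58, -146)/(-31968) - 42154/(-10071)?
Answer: 49958453/11924064 ≈ 4.1897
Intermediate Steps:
a(58, -146)/(-31968) - 42154/(-10071) = -129/(-31968) - 42154/(-10071) = -129*(-1/31968) - 42154*(-1/10071) = 43/10656 + 42154/10071 = 49958453/11924064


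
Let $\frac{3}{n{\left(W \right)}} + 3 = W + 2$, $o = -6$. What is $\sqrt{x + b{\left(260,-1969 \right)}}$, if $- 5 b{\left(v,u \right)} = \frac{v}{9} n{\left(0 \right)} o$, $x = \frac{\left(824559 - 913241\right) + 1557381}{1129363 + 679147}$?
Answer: $\frac{3 i \sqrt{37499724317990}}{1808510} \approx 10.158 i$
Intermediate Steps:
$n{\left(W \right)} = \frac{3}{-1 + W}$ ($n{\left(W \right)} = \frac{3}{-3 + \left(W + 2\right)} = \frac{3}{-3 + \left(2 + W\right)} = \frac{3}{-1 + W}$)
$x = \frac{1468699}{1808510}$ ($x = \frac{\left(824559 - 913241\right) + 1557381}{1808510} = \left(-88682 + 1557381\right) \frac{1}{1808510} = 1468699 \cdot \frac{1}{1808510} = \frac{1468699}{1808510} \approx 0.8121$)
$b{\left(v,u \right)} = - \frac{2 v}{5}$ ($b{\left(v,u \right)} = - \frac{\frac{v}{9} \frac{3}{-1 + 0} \left(-6\right)}{5} = - \frac{v \frac{1}{9} \frac{3}{-1} \left(-6\right)}{5} = - \frac{\frac{v}{9} \cdot 3 \left(-1\right) \left(-6\right)}{5} = - \frac{\frac{v}{9} \left(-3\right) \left(-6\right)}{5} = - \frac{- \frac{v}{3} \left(-6\right)}{5} = - \frac{2 v}{5}$)
$\sqrt{x + b{\left(260,-1969 \right)}} = \sqrt{\frac{1468699}{1808510} - 104} = \sqrt{- \frac{186616341}{1808510}} = \frac{3 i \sqrt{37499724317990}}{1808510}$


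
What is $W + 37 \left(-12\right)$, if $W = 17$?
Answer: $-427$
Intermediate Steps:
$W + 37 \left(-12\right) = 17 + 37 \left(-12\right) = 17 - 444 = -427$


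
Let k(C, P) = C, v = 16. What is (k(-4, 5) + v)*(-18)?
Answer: -216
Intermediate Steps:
(k(-4, 5) + v)*(-18) = (-4 + 16)*(-18) = 12*(-18) = -216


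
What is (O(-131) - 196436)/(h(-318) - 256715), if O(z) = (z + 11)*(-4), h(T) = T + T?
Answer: 195956/257351 ≈ 0.76143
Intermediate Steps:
h(T) = 2*T
O(z) = -44 - 4*z (O(z) = (11 + z)*(-4) = -44 - 4*z)
(O(-131) - 196436)/(h(-318) - 256715) = ((-44 - 4*(-131)) - 196436)/(2*(-318) - 256715) = ((-44 + 524) - 196436)/(-636 - 256715) = (480 - 196436)/(-257351) = -195956*(-1/257351) = 195956/257351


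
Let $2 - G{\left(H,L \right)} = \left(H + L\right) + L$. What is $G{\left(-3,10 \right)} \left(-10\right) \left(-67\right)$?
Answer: $-10050$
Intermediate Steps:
$G{\left(H,L \right)} = 2 - H - 2 L$ ($G{\left(H,L \right)} = 2 - \left(\left(H + L\right) + L\right) = 2 - \left(H + 2 L\right) = 2 - H - 2 L$)
$G{\left(-3,10 \right)} \left(-10\right) \left(-67\right) = \left(2 - -3 - 20\right) \left(-10\right) \left(-67\right) = \left(2 + 3 - 20\right) \left(-10\right) \left(-67\right) = \left(-15\right) \left(-10\right) \left(-67\right) = 150 \left(-67\right) = -10050$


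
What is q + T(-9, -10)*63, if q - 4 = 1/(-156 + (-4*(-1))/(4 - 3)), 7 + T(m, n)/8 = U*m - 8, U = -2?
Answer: 230431/152 ≈ 1516.0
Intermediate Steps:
T(m, n) = -120 - 16*m (T(m, n) = -56 + 8*(-2*m - 8) = -56 + 8*(-8 - 2*m) = -56 + (-64 - 16*m) = -120 - 16*m)
q = 607/152 (q = 4 + 1/(-156 + (-4*(-1))/(4 - 3)) = 4 + 1/(-156 + 4/1) = 4 + 1/(-156 + 4*1) = 4 + 1/(-156 + 4) = 4 + 1/(-152) = 4 - 1/152 = 607/152 ≈ 3.9934)
q + T(-9, -10)*63 = 607/152 + (-120 - 16*(-9))*63 = 607/152 + (-120 + 144)*63 = 607/152 + 24*63 = 607/152 + 1512 = 230431/152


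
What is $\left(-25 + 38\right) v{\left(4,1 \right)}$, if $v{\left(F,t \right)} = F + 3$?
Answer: $91$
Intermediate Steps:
$v{\left(F,t \right)} = 3 + F$
$\left(-25 + 38\right) v{\left(4,1 \right)} = \left(-25 + 38\right) \left(3 + 4\right) = 13 \cdot 7 = 91$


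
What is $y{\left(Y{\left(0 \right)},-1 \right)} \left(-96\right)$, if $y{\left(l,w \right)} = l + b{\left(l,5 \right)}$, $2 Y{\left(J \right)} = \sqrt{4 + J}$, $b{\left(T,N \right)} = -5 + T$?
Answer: $288$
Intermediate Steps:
$Y{\left(J \right)} = \frac{\sqrt{4 + J}}{2}$
$y{\left(l,w \right)} = -5 + 2 l$ ($y{\left(l,w \right)} = l + \left(-5 + l\right) = -5 + 2 l$)
$y{\left(Y{\left(0 \right)},-1 \right)} \left(-96\right) = \left(-5 + 2 \frac{\sqrt{4 + 0}}{2}\right) \left(-96\right) = \left(-5 + 2 \frac{\sqrt{4}}{2}\right) \left(-96\right) = \left(-5 + 2 \cdot \frac{1}{2} \cdot 2\right) \left(-96\right) = \left(-5 + 2 \cdot 1\right) \left(-96\right) = \left(-5 + 2\right) \left(-96\right) = \left(-3\right) \left(-96\right) = 288$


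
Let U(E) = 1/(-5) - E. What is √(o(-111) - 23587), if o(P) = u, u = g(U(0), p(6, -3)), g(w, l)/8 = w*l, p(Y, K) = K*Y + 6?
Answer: I*√589195/5 ≈ 153.52*I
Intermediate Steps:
p(Y, K) = 6 + K*Y
U(E) = -⅕ - E
g(w, l) = 8*l*w (g(w, l) = 8*(w*l) = 8*(l*w) = 8*l*w)
u = 96/5 (u = 8*(6 - 3*6)*(-⅕ - 1*0) = 8*(6 - 18)*(-⅕ + 0) = 8*(-12)*(-⅕) = 96/5 ≈ 19.200)
o(P) = 96/5
√(o(-111) - 23587) = √(96/5 - 23587) = √(-117839/5) = I*√589195/5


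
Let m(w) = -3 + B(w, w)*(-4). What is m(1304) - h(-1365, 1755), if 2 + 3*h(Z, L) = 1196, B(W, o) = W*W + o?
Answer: -6807281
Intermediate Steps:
B(W, o) = o + W**2 (B(W, o) = W**2 + o = o + W**2)
h(Z, L) = 398 (h(Z, L) = -2/3 + (1/3)*1196 = -2/3 + 1196/3 = 398)
m(w) = -3 - 4*w - 4*w**2 (m(w) = -3 + (w + w**2)*(-4) = -3 + (-4*w - 4*w**2) = -3 - 4*w - 4*w**2)
m(1304) - h(-1365, 1755) = (-3 - 4*1304 - 4*1304**2) - 1*398 = (-3 - 5216 - 4*1700416) - 398 = (-3 - 5216 - 6801664) - 398 = -6806883 - 398 = -6807281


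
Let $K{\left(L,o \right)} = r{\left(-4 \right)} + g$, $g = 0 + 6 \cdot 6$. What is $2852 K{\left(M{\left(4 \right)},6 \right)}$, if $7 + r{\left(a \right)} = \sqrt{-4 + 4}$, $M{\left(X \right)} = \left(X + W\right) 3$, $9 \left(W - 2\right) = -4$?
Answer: $82708$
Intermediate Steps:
$W = \frac{14}{9}$ ($W = 2 + \frac{1}{9} \left(-4\right) = 2 - \frac{4}{9} = \frac{14}{9} \approx 1.5556$)
$M{\left(X \right)} = \frac{14}{3} + 3 X$ ($M{\left(X \right)} = \left(X + \frac{14}{9}\right) 3 = \left(\frac{14}{9} + X\right) 3 = \frac{14}{3} + 3 X$)
$r{\left(a \right)} = -7$ ($r{\left(a \right)} = -7 + \sqrt{-4 + 4} = -7 + \sqrt{0} = -7 + 0 = -7$)
$g = 36$ ($g = 0 + 36 = 36$)
$K{\left(L,o \right)} = 29$ ($K{\left(L,o \right)} = -7 + 36 = 29$)
$2852 K{\left(M{\left(4 \right)},6 \right)} = 2852 \cdot 29 = 82708$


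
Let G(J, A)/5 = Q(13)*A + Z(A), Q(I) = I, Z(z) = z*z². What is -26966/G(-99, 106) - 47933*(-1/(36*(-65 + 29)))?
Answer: -142905027973/3863356560 ≈ -36.990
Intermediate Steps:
Z(z) = z³
G(J, A) = 5*A³ + 65*A (G(J, A) = 5*(13*A + A³) = 5*(A³ + 13*A) = 5*A³ + 65*A)
-26966/G(-99, 106) - 47933*(-1/(36*(-65 + 29))) = -26966*1/(530*(13 + 106²)) - 47933*(-1/(36*(-65 + 29))) = -26966*1/(530*(13 + 11236)) - 47933/((-36*(-36))) = -26966/(5*106*11249) - 47933/1296 = -26966/5961970 - 47933*1/1296 = -26966*1/5961970 - 47933/1296 = -13483/2980985 - 47933/1296 = -142905027973/3863356560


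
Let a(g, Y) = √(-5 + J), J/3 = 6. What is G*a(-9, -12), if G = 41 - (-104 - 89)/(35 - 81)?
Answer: 1693*√13/46 ≈ 132.70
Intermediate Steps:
J = 18 (J = 3*6 = 18)
G = 1693/46 (G = 41 - (-193)/(-46) = 41 - (-193)*(-1)/46 = 41 - 1*193/46 = 41 - 193/46 = 1693/46 ≈ 36.804)
a(g, Y) = √13 (a(g, Y) = √(-5 + 18) = √13)
G*a(-9, -12) = 1693*√13/46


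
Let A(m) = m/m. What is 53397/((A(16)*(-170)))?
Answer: -3141/10 ≈ -314.10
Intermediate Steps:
A(m) = 1
53397/((A(16)*(-170))) = 53397/((1*(-170))) = 53397/(-170) = 53397*(-1/170) = -3141/10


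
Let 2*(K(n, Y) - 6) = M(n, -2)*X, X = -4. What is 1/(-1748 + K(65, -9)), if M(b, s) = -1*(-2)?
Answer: -1/1746 ≈ -0.00057274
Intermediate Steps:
M(b, s) = 2
K(n, Y) = 2 (K(n, Y) = 6 + (2*(-4))/2 = 6 + (1/2)*(-8) = 6 - 4 = 2)
1/(-1748 + K(65, -9)) = 1/(-1748 + 2) = 1/(-1746) = -1/1746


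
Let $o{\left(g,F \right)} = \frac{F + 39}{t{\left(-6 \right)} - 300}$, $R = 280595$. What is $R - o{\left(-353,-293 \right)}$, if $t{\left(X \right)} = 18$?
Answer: $\frac{39563768}{141} \approx 2.8059 \cdot 10^{5}$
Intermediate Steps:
$o{\left(g,F \right)} = - \frac{13}{94} - \frac{F}{282}$ ($o{\left(g,F \right)} = \frac{F + 39}{18 - 300} = \frac{39 + F}{-282} = \left(39 + F\right) \left(- \frac{1}{282}\right) = - \frac{13}{94} - \frac{F}{282}$)
$R - o{\left(-353,-293 \right)} = 280595 - \left(- \frac{13}{94} - - \frac{293}{282}\right) = 280595 - \left(- \frac{13}{94} + \frac{293}{282}\right) = 280595 - \frac{127}{141} = \frac{39563768}{141}$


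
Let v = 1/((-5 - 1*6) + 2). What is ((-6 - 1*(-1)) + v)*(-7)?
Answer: 322/9 ≈ 35.778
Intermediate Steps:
v = -⅑ (v = 1/((-5 - 6) + 2) = 1/(-11 + 2) = 1/(-9) = -⅑ ≈ -0.11111)
((-6 - 1*(-1)) + v)*(-7) = ((-6 - 1*(-1)) - ⅑)*(-7) = ((-6 + 1) - ⅑)*(-7) = (-5 - ⅑)*(-7) = -46/9*(-7) = 322/9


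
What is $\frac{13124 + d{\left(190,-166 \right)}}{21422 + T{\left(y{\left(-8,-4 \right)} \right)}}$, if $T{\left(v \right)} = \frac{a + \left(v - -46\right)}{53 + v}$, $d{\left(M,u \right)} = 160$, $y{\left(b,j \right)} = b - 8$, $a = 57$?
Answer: $\frac{491508}{792701} \approx 0.62004$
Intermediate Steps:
$y{\left(b,j \right)} = -8 + b$
$T{\left(v \right)} = \frac{103 + v}{53 + v}$ ($T{\left(v \right)} = \frac{57 + \left(v - -46\right)}{53 + v} = \frac{57 + \left(v + 46\right)}{53 + v} = \frac{57 + \left(46 + v\right)}{53 + v} = \frac{103 + v}{53 + v}$)
$\frac{13124 + d{\left(190,-166 \right)}}{21422 + T{\left(y{\left(-8,-4 \right)} \right)}} = \frac{13124 + 160}{21422 + \frac{103 - 16}{53 - 16}} = \frac{13284}{21422 + \frac{103 - 16}{53 - 16}} = \frac{13284}{21422 + \frac{1}{37} \cdot 87} = \frac{13284}{21422 + \frac{87}{37}} = \frac{13284}{\frac{792701}{37}} = 13284 \cdot \frac{37}{792701} = \frac{491508}{792701}$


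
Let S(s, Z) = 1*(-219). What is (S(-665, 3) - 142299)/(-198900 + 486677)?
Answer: -142518/287777 ≈ -0.49524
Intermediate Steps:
S(s, Z) = -219
(S(-665, 3) - 142299)/(-198900 + 486677) = (-219 - 142299)/(-198900 + 486677) = -142518/287777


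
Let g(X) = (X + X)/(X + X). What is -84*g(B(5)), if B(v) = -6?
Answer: -84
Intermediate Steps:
g(X) = 1 (g(X) = (2*X)/((2*X)) = (2*X)*(1/(2*X)) = 1)
-84*g(B(5)) = -84*1 = -84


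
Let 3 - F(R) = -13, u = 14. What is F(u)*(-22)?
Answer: -352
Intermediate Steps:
F(R) = 16 (F(R) = 3 - 1*(-13) = 3 + 13 = 16)
F(u)*(-22) = 16*(-22) = -352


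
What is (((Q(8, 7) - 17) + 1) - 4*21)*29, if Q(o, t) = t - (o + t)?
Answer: -3132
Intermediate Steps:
Q(o, t) = -o (Q(o, t) = t + (-o - t) = -o)
(((Q(8, 7) - 17) + 1) - 4*21)*29 = (((-1*8 - 17) + 1) - 4*21)*29 = (((-8 - 17) + 1) - 84)*29 = ((-25 + 1) - 84)*29 = (-24 - 84)*29 = -108*29 = -3132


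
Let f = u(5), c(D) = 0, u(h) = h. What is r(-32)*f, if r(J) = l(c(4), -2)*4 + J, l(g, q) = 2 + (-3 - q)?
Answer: -140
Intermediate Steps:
l(g, q) = -1 - q
r(J) = 4 + J (r(J) = (-1 - 1*(-2))*4 + J = (-1 + 2)*4 + J = 1*4 + J = 4 + J)
f = 5
r(-32)*f = (4 - 32)*5 = -28*5 = -140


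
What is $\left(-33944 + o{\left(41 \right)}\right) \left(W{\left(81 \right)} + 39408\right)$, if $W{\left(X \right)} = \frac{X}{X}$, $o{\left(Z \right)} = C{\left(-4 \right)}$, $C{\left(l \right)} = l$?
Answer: $-1337856732$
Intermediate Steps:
$o{\left(Z \right)} = -4$
$W{\left(X \right)} = 1$
$\left(-33944 + o{\left(41 \right)}\right) \left(W{\left(81 \right)} + 39408\right) = \left(-33944 - 4\right) \left(1 + 39408\right) = \left(-33948\right) 39409 = -1337856732$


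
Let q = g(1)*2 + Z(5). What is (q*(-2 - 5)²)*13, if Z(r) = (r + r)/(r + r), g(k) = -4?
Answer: -4459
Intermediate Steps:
Z(r) = 1 (Z(r) = (2*r)/((2*r)) = (2*r)*(1/(2*r)) = 1)
q = -7 (q = -4*2 + 1 = -8 + 1 = -7)
(q*(-2 - 5)²)*13 = -7*(-2 - 5)²*13 = -7*(-7)²*13 = -7*49*13 = -343*13 = -4459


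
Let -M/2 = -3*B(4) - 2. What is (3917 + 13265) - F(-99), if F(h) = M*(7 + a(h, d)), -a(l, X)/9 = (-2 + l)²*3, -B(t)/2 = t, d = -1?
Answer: -12101298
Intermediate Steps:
B(t) = -2*t
M = -44 (M = -2*(-(-6)*4 - 2) = -2*(-3*(-8) - 2) = -2*(24 - 2) = -2*22 = -44)
a(l, X) = -27*(-2 + l)² (a(l, X) = -9*(-2 + l)²*3 = -27*(-2 + l)²)
F(h) = -308 + 1188*(-2 + h)² (F(h) = -44*(7 - 27*(-2 + h)²) = -308 + 1188*(-2 + h)²)
(3917 + 13265) - F(-99) = (3917 + 13265) - (-308 + 1188*(-2 - 99)²) = 17182 - (-308 + 1188*(-101)²) = 17182 - (-308 + 1188*10201) = 17182 - (-308 + 12118788) = 17182 - 1*12118480 = 17182 - 12118480 = -12101298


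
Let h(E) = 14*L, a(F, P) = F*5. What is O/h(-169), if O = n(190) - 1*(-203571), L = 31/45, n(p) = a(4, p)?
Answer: 9161595/434 ≈ 21110.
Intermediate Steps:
a(F, P) = 5*F
n(p) = 20 (n(p) = 5*4 = 20)
L = 31/45 (L = 31*(1/45) = 31/45 ≈ 0.68889)
h(E) = 434/45 (h(E) = 14*(31/45) = 434/45)
O = 203591 (O = 20 - 1*(-203571) = 20 + 203571 = 203591)
O/h(-169) = 203591/(434/45) = 203591*(45/434) = 9161595/434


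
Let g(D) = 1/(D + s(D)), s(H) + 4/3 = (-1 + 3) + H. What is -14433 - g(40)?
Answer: -3492789/242 ≈ -14433.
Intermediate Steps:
s(H) = ⅔ + H (s(H) = -4/3 + ((-1 + 3) + H) = -4/3 + (2 + H) = ⅔ + H)
g(D) = 1/(⅔ + 2*D) (g(D) = 1/(D + (⅔ + D)) = 1/(⅔ + 2*D))
-14433 - g(40) = -14433 - 3/(2*(1 + 3*40)) = -14433 - 3/(2*(1 + 120)) = -14433 - 3/(2*121) = -14433 - 1*3/242 = -14433 - 3/242 = -3492789/242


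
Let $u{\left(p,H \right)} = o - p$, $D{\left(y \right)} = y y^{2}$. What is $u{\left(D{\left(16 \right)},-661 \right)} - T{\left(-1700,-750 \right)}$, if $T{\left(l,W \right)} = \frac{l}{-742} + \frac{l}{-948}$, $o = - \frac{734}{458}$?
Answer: $- \frac{82588628002}{20135283} \approx -4101.7$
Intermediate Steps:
$o = - \frac{367}{229}$ ($o = \left(-734\right) \frac{1}{458} = - \frac{367}{229} \approx -1.6026$)
$D{\left(y \right)} = y^{3}$
$u{\left(p,H \right)} = - \frac{367}{229} - p$
$T{\left(l,W \right)} = - \frac{845 l}{351708}$ ($T{\left(l,W \right)} = l \left(- \frac{1}{742}\right) + l \left(- \frac{1}{948}\right) = - \frac{l}{742} - \frac{l}{948} = - \frac{845 l}{351708}$)
$u{\left(D{\left(16 \right)},-661 \right)} - T{\left(-1700,-750 \right)} = \left(- \frac{367}{229} - 16^{3}\right) - \left(- \frac{845}{351708}\right) \left(-1700\right) = \left(- \frac{367}{229} - 4096\right) - \frac{359125}{87927} = - \frac{938351}{229} - \frac{359125}{87927} = - \frac{82588628002}{20135283}$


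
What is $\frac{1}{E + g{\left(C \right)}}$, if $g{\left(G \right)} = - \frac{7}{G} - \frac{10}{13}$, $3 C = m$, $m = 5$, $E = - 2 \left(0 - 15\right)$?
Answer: $\frac{65}{1627} \approx 0.039951$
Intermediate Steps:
$E = 30$ ($E = \left(-2\right) \left(-15\right) = 30$)
$C = \frac{5}{3}$ ($C = \frac{1}{3} \cdot 5 = \frac{5}{3} \approx 1.6667$)
$g{\left(G \right)} = - \frac{10}{13} - \frac{7}{G}$ ($g{\left(G \right)} = - \frac{7}{G} - \frac{10}{13} = - \frac{10}{13} - \frac{7}{G}$)
$\frac{1}{E + g{\left(C \right)}} = \frac{1}{30 - \left(\frac{10}{13} + \frac{7}{\frac{5}{3}}\right)} = \frac{1}{30 - \frac{323}{65}} = \frac{1}{\frac{1627}{65}} = \frac{65}{1627}$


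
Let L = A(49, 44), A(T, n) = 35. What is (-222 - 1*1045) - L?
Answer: -1302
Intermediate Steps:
L = 35
(-222 - 1*1045) - L = (-222 - 1*1045) - 1*35 = (-222 - 1045) - 35 = -1267 - 35 = -1302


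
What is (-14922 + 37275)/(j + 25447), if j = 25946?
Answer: 7451/17131 ≈ 0.43494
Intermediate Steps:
(-14922 + 37275)/(j + 25447) = (-14922 + 37275)/(25946 + 25447) = 22353/51393 = 22353*(1/51393) = 7451/17131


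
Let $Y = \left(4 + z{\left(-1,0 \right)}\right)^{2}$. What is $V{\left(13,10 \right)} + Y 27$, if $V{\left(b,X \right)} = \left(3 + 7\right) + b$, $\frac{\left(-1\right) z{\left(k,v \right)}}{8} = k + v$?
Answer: $3911$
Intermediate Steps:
$z{\left(k,v \right)} = - 8 k - 8 v$ ($z{\left(k,v \right)} = - 8 \left(k + v\right) = - 8 k - 8 v$)
$Y = 144$ ($Y = \left(4 - -8\right)^{2} = \left(4 + \left(8 + 0\right)\right)^{2} = \left(4 + 8\right)^{2} = 12^{2} = 144$)
$V{\left(b,X \right)} = 10 + b$
$V{\left(13,10 \right)} + Y 27 = \left(10 + 13\right) + 144 \cdot 27 = 23 + 3888 = 3911$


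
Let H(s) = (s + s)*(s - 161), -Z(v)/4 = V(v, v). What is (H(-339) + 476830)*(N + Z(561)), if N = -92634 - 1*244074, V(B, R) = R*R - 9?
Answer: -1301702451480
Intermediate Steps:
V(B, R) = -9 + R² (V(B, R) = R² - 9 = -9 + R²)
N = -336708 (N = -92634 - 244074 = -336708)
Z(v) = 36 - 4*v² (Z(v) = -4*(-9 + v²) = 36 - 4*v²)
H(s) = 2*s*(-161 + s) (H(s) = (2*s)*(-161 + s) = 2*s*(-161 + s))
(H(-339) + 476830)*(N + Z(561)) = (2*(-339)*(-161 - 339) + 476830)*(-336708 + (36 - 4*561²)) = (2*(-339)*(-500) + 476830)*(-336708 + (36 - 4*314721)) = (339000 + 476830)*(-336708 + (36 - 1258884)) = 815830*(-336708 - 1258848) = 815830*(-1595556) = -1301702451480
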